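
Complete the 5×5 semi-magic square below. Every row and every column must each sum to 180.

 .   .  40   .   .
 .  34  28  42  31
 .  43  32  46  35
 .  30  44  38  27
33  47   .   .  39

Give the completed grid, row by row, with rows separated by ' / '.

37 26 40 29 48 / 45 34 28 42 31 / 24 43 32 46 35 / 41 30 44 38 27 / 33 47 36 25 39

Row 2: 34 + 28 + 42 + 31 + ? = 180, so (2,1) = 45.
The remaining cell in row 3 is (3,1) = 180 − 156 = 24.
The remaining cell in row 4 is (4,1) = 180 − 139 = 41.
The remaining cell in column 1 is (1,1) = 180 − 143 = 37.
The remaining cell in column 2 is (1,2) = 180 − 154 = 26.
From column 3, 180 − (40 + 28 + 32 + 44) gives (5,3) = 36.
Column 5 must total 180; the given cells sum to 132, so (1,5) = 48.
Row 1 needs 180; the known cells sum to 151, so (1,4) = 29.
Row 5 must total 180; the given cells sum to 155, so (5,4) = 25.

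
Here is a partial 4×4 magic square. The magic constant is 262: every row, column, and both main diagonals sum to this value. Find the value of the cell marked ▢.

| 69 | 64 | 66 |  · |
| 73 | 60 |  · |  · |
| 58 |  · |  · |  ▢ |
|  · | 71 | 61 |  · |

72

From row 1, 262 − (69 + 64 + 66) gives (1,4) = 63.
Column 1: 69 + 73 + 58 + ? = 262, so (4,1) = 62.
Column 2 needs 262; the known cells sum to 195, so (3,2) = 67.
From anti-diagonal, 262 − (63 + 67 + 62) gives (2,3) = 70.
Row 2: 73 + 60 + 70 + ? = 262, so (2,4) = 59.
From row 4, 262 − (62 + 71 + 61) gives (4,4) = 68.
From column 3, 262 − (66 + 70 + 61) gives (3,3) = 65.
From column 4, 262 − (63 + 59 + 68) gives (3,4) = 72.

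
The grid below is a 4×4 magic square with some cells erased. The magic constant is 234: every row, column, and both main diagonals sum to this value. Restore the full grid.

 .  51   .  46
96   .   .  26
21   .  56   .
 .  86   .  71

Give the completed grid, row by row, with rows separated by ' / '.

76 51 61 46 / 96 31 81 26 / 21 66 56 91 / 41 86 36 71

The remaining cell in column 4 is (3,4) = 234 − 143 = 91.
The remaining cell in row 3 is (3,2) = 234 − 168 = 66.
Using column 2: 51 + 66 + 86 + ? → (2,2) = 234 − 203 = 31.
Using main diagonal: 31 + 56 + 71 + ? → (1,1) = 234 − 158 = 76.
From row 1, 234 − (76 + 51 + 46) gives (1,3) = 61.
From row 2, 234 − (96 + 31 + 26) gives (2,3) = 81.
Column 1: 76 + 96 + 21 + ? = 234, so (4,1) = 41.
The remaining cell in column 3 is (4,3) = 234 − 198 = 36.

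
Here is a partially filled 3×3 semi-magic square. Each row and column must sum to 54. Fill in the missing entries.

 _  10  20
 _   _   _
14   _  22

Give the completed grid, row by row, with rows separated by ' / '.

From row 1, 54 − (10 + 20) gives (1,1) = 24.
Row 3 must total 54; the given cells sum to 36, so (3,2) = 18.
The remaining cell in column 1 is (2,1) = 54 − 38 = 16.
From column 2, 54 − (10 + 18) gives (2,2) = 26.
The remaining cell in column 3 is (2,3) = 54 − 42 = 12.

24 10 20 / 16 26 12 / 14 18 22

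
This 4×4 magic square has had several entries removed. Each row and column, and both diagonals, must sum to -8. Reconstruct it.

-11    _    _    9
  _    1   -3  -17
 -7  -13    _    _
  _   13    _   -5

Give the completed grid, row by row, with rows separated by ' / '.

-11 -9 3 9 / 11 1 -3 -17 / -7 -13 7 5 / -1 13 -15 -5

Row 2 needs -8; the known cells sum to -19, so (2,1) = 11.
Column 1: -11 + 11 + (-7) + ? = -8, so (4,1) = -1.
Column 2 must total -8; the given cells sum to 1, so (1,2) = -9.
Column 4 needs -8; the known cells sum to -13, so (3,4) = 5.
Main diagonal: -11 + 1 + (-5) + ? = -8, so (3,3) = 7.
Row 1 needs -8; the known cells sum to -11, so (1,3) = 3.
Row 4 must total -8; the given cells sum to 7, so (4,3) = -15.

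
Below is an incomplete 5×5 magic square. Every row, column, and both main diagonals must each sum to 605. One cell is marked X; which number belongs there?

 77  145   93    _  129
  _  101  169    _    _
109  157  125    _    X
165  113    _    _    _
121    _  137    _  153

141

Row 1 must total 605; the given cells sum to 444, so (1,4) = 161.
Column 1 needs 605; the known cells sum to 472, so (2,1) = 133.
Column 2 must total 605; the given cells sum to 516, so (5,2) = 89.
Column 3 must total 605; the given cells sum to 524, so (4,3) = 81.
From main diagonal, 605 − (77 + 101 + 125 + 153) gives (4,4) = 149.
Anti-diagonal must total 605; the given cells sum to 488, so (2,4) = 117.
Row 2: 133 + 101 + 169 + 117 + ? = 605, so (2,5) = 85.
Row 4 needs 605; the known cells sum to 508, so (4,5) = 97.
Row 5: 121 + 89 + 137 + 153 + ? = 605, so (5,4) = 105.
From column 4, 605 − (161 + 117 + 149 + 105) gives (3,4) = 73.
The remaining cell in column 5 is (3,5) = 605 − 464 = 141.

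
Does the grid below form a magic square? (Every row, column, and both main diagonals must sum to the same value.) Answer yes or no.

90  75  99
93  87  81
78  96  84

No — anti-diagonal sums to 264 but row 2 sums to 261.

Row 1: 90 + 75 + 99 = 264.
Row 2: 93 + 87 + 81 = 261.
Row 3: 78 + 96 + 84 = 258.
Column 1: 90 + 93 + 78 = 261.
Column 2: 75 + 87 + 96 = 258.
Column 3: 99 + 81 + 84 = 264.
Main diagonal: 90 + 87 + 84 = 261.
Anti-diagonal: 99 + 87 + 78 = 264.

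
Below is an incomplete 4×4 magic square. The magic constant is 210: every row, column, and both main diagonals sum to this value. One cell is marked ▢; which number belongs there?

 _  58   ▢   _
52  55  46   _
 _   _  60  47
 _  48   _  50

51

Row 2 needs 210; the known cells sum to 153, so (2,4) = 57.
From column 2, 210 − (58 + 55 + 48) gives (3,2) = 49.
From column 4, 210 − (57 + 47 + 50) gives (1,4) = 56.
Using main diagonal: 55 + 60 + 50 + ? → (1,1) = 210 − 165 = 45.
Anti-diagonal needs 210; the known cells sum to 151, so (4,1) = 59.
Row 1 must total 210; the given cells sum to 159, so (1,3) = 51.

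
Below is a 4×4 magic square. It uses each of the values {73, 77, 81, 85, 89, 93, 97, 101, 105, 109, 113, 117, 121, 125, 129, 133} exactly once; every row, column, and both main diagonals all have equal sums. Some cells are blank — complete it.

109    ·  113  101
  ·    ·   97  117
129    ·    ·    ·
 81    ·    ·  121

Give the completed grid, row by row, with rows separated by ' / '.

109 89 113 101 / 93 105 97 117 / 129 133 77 73 / 81 85 125 121

The 16 entries sum to 1648, so each line sums to 1648/4 = 412.
Row 1: 109 + 113 + 101 + ? = 412, so (1,2) = 89.
Column 1: 109 + 129 + 81 + ? = 412, so (2,1) = 93.
Column 4: 101 + 117 + 121 + ? = 412, so (3,4) = 73.
Anti-diagonal: 101 + 97 + 81 + ? = 412, so (3,2) = 133.
Row 2 needs 412; the known cells sum to 307, so (2,2) = 105.
Row 3: 129 + 133 + 73 + ? = 412, so (3,3) = 77.
Column 2: 89 + 105 + 133 + ? = 412, so (4,2) = 85.
The remaining cell in column 3 is (4,3) = 412 − 287 = 125.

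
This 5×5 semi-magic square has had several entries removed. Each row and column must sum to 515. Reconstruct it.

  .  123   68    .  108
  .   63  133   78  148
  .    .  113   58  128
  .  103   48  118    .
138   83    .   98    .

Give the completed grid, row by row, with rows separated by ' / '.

Row 2 needs 515; the known cells sum to 422, so (2,1) = 93.
Column 2: 123 + 63 + 103 + 83 + ? = 515, so (3,2) = 143.
Column 3 needs 515; the known cells sum to 362, so (5,3) = 153.
Column 4 must total 515; the given cells sum to 352, so (1,4) = 163.
Row 1: 123 + 68 + 163 + 108 + ? = 515, so (1,1) = 53.
Row 3 needs 515; the known cells sum to 442, so (3,1) = 73.
Using row 5: 138 + 83 + 153 + 98 + ? → (5,5) = 515 − 472 = 43.
Using column 1: 53 + 93 + 73 + 138 + ? → (4,1) = 515 − 357 = 158.
Column 5 must total 515; the given cells sum to 427, so (4,5) = 88.

53 123 68 163 108 / 93 63 133 78 148 / 73 143 113 58 128 / 158 103 48 118 88 / 138 83 153 98 43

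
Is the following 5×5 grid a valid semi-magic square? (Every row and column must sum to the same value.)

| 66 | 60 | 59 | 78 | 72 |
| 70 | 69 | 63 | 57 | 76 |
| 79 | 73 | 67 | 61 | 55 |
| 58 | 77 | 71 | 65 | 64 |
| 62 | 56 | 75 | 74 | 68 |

Yes

Row 1: 66 + 60 + 59 + 78 + 72 = 335.
Row 2: 70 + 69 + 63 + 57 + 76 = 335.
Row 3: 79 + 73 + 67 + 61 + 55 = 335.
Row 4: 58 + 77 + 71 + 65 + 64 = 335.
Row 5: 62 + 56 + 75 + 74 + 68 = 335.
Column 1: 66 + 70 + 79 + 58 + 62 = 335.
Column 2: 60 + 69 + 73 + 77 + 56 = 335.
Column 3: 59 + 63 + 67 + 71 + 75 = 335.
Column 4: 78 + 57 + 61 + 65 + 74 = 335.
Column 5: 72 + 76 + 55 + 64 + 68 = 335.
All lines sum to 335.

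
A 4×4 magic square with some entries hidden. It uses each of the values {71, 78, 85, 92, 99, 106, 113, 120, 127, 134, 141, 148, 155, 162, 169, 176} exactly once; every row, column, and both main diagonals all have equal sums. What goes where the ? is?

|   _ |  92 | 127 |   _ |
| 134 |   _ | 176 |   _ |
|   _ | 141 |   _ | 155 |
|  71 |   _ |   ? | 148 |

The 16 entries sum to 1976, so each line sums to 1976/4 = 494.
Anti-diagonal: 176 + 141 + 71 + ? = 494, so (1,4) = 106.
Using row 1: 92 + 127 + 106 + ? → (1,1) = 494 − 325 = 169.
Column 1: 169 + 134 + 71 + ? = 494, so (3,1) = 120.
Using column 4: 106 + 155 + 148 + ? → (2,4) = 494 − 409 = 85.
Row 2: 134 + 176 + 85 + ? = 494, so (2,2) = 99.
Row 3 must total 494; the given cells sum to 416, so (3,3) = 78.
Column 2 needs 494; the known cells sum to 332, so (4,2) = 162.
Using column 3: 127 + 176 + 78 + ? → (4,3) = 494 − 381 = 113.

113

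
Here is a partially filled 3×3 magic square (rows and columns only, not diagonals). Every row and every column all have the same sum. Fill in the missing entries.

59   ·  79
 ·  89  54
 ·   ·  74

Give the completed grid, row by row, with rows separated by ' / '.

Column 3 is already complete: 79 + 54 + 74 = 207, so that is the magic constant.
The remaining cell in row 1 is (1,2) = 207 − 138 = 69.
Row 2 needs 207; the known cells sum to 143, so (2,1) = 64.
Column 1: 59 + 64 + ? = 207, so (3,1) = 84.
Using column 2: 69 + 89 + ? → (3,2) = 207 − 158 = 49.

59 69 79 / 64 89 54 / 84 49 74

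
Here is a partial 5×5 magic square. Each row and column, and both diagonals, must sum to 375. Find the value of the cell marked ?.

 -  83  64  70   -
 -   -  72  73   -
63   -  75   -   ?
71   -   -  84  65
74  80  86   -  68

From row 5, 375 − (74 + 80 + 86 + 68) gives (5,4) = 67.
Column 3 needs 375; the known cells sum to 297, so (4,3) = 78.
From column 4, 375 − (70 + 73 + 84 + 67) gives (3,4) = 81.
Row 4 must total 375; the given cells sum to 298, so (4,2) = 77.
Anti-diagonal: 73 + 75 + 77 + 74 + ? = 375, so (1,5) = 76.
From row 1, 375 − (83 + 64 + 70 + 76) gives (1,1) = 82.
From column 1, 375 − (82 + 63 + 71 + 74) gives (2,1) = 85.
The remaining cell in main diagonal is (2,2) = 375 − 309 = 66.
The remaining cell in row 2 is (2,5) = 375 − 296 = 79.
Column 2 needs 375; the known cells sum to 306, so (3,2) = 69.
Using column 5: 76 + 79 + 65 + 68 + ? → (3,5) = 375 − 288 = 87.

87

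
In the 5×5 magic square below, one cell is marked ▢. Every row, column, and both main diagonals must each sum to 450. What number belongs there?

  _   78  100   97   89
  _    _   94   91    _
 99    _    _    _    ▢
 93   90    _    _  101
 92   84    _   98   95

Row 1 must total 450; the given cells sum to 364, so (1,1) = 86.
Using row 5: 92 + 84 + 98 + 95 + ? → (5,3) = 450 − 369 = 81.
Column 1: 86 + 99 + 93 + 92 + ? = 450, so (2,1) = 80.
Anti-diagonal needs 450; the known cells sum to 362, so (3,3) = 88.
Column 3 needs 450; the known cells sum to 363, so (4,3) = 87.
The remaining cell in row 4 is (4,4) = 450 − 371 = 79.
From column 4, 450 − (97 + 91 + 79 + 98) gives (3,4) = 85.
Main diagonal: 86 + 88 + 79 + 95 + ? = 450, so (2,2) = 102.
Row 2: 80 + 102 + 94 + 91 + ? = 450, so (2,5) = 83.
The remaining cell in column 2 is (3,2) = 450 − 354 = 96.
From column 5, 450 − (89 + 83 + 101 + 95) gives (3,5) = 82.

82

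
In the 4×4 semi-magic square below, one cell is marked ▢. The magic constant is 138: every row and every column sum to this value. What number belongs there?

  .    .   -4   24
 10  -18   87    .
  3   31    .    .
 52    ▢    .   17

80

Row 2 must total 138; the given cells sum to 79, so (2,4) = 59.
Column 1 needs 138; the known cells sum to 65, so (1,1) = 73.
Column 4 must total 138; the given cells sum to 100, so (3,4) = 38.
The remaining cell in row 1 is (1,2) = 138 − 93 = 45.
Row 3: 3 + 31 + 38 + ? = 138, so (3,3) = 66.
Column 2 must total 138; the given cells sum to 58, so (4,2) = 80.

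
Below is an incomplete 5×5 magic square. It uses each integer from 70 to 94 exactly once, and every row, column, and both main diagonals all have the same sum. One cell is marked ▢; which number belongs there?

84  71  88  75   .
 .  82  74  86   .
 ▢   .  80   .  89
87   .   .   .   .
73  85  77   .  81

The entries are 70 through 94, which sum to 2050, so each line sums to 2050/5 = 410.
Row 1: 84 + 71 + 88 + 75 + ? = 410, so (1,5) = 92.
Using row 5: 73 + 85 + 77 + 81 + ? → (5,4) = 410 − 316 = 94.
Column 3: 88 + 74 + 80 + 77 + ? = 410, so (4,3) = 91.
Main diagonal: 84 + 82 + 80 + 81 + ? = 410, so (4,4) = 83.
Using anti-diagonal: 92 + 86 + 80 + 73 + ? → (4,2) = 410 − 331 = 79.
Row 4 needs 410; the known cells sum to 340, so (4,5) = 70.
From column 2, 410 − (71 + 82 + 79 + 85) gives (3,2) = 93.
Column 4 must total 410; the given cells sum to 338, so (3,4) = 72.
Using column 5: 92 + 89 + 70 + 81 + ? → (2,5) = 410 − 332 = 78.
From row 2, 410 − (82 + 74 + 86 + 78) gives (2,1) = 90.
Row 3: 93 + 80 + 72 + 89 + ? = 410, so (3,1) = 76.

76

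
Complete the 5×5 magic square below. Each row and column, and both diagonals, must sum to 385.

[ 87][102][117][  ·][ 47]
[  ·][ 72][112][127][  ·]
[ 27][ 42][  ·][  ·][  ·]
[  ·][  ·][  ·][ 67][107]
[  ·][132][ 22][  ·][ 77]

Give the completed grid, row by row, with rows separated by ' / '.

Row 1: 87 + 102 + 117 + 47 + ? = 385, so (1,4) = 32.
From column 2, 385 − (102 + 72 + 42 + 132) gives (4,2) = 37.
Main diagonal must total 385; the given cells sum to 303, so (3,3) = 82.
Anti-diagonal: 47 + 127 + 82 + 37 + ? = 385, so (5,1) = 92.
The remaining cell in row 5 is (5,4) = 385 − 323 = 62.
Column 3 must total 385; the given cells sum to 333, so (4,3) = 52.
Column 4 must total 385; the given cells sum to 288, so (3,4) = 97.
From row 3, 385 − (27 + 42 + 82 + 97) gives (3,5) = 137.
Row 4 must total 385; the given cells sum to 263, so (4,1) = 122.
The remaining cell in column 1 is (2,1) = 385 − 328 = 57.
Using column 5: 47 + 137 + 107 + 77 + ? → (2,5) = 385 − 368 = 17.

87 102 117 32 47 / 57 72 112 127 17 / 27 42 82 97 137 / 122 37 52 67 107 / 92 132 22 62 77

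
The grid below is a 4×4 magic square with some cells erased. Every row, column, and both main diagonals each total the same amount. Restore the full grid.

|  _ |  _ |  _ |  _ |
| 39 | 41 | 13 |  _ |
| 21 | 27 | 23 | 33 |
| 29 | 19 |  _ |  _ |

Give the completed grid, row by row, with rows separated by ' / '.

Row 3 is already complete: 21 + 27 + 23 + 33 = 104, so that is the magic constant.
The remaining cell in row 2 is (2,4) = 104 − 93 = 11.
Using column 1: 39 + 21 + 29 + ? → (1,1) = 104 − 89 = 15.
The remaining cell in column 2 is (1,2) = 104 − 87 = 17.
Using main diagonal: 15 + 41 + 23 + ? → (4,4) = 104 − 79 = 25.
From anti-diagonal, 104 − (13 + 27 + 29) gives (1,4) = 35.
Row 1 needs 104; the known cells sum to 67, so (1,3) = 37.
Using row 4: 29 + 19 + 25 + ? → (4,3) = 104 − 73 = 31.

15 17 37 35 / 39 41 13 11 / 21 27 23 33 / 29 19 31 25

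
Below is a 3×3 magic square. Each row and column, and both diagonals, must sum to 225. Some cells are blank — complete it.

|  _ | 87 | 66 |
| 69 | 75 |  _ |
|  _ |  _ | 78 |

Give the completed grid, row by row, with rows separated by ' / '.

From row 1, 225 − (87 + 66) gives (1,1) = 72.
Row 2 must total 225; the given cells sum to 144, so (2,3) = 81.
Column 1 must total 225; the given cells sum to 141, so (3,1) = 84.
The remaining cell in column 2 is (3,2) = 225 − 162 = 63.

72 87 66 / 69 75 81 / 84 63 78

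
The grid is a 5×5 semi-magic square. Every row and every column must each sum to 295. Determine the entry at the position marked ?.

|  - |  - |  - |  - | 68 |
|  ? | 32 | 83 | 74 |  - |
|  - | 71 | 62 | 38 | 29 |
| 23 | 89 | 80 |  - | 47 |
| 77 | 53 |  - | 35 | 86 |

Using row 3: 71 + 62 + 38 + 29 + ? → (3,1) = 295 − 200 = 95.
From row 4, 295 − (23 + 89 + 80 + 47) gives (4,4) = 56.
Row 5 must total 295; the given cells sum to 251, so (5,3) = 44.
The remaining cell in column 2 is (1,2) = 295 − 245 = 50.
Column 3: 83 + 62 + 80 + 44 + ? = 295, so (1,3) = 26.
Using column 4: 74 + 38 + 56 + 35 + ? → (1,4) = 295 − 203 = 92.
Column 5 needs 295; the known cells sum to 230, so (2,5) = 65.
From row 1, 295 − (50 + 26 + 92 + 68) gives (1,1) = 59.
From row 2, 295 − (32 + 83 + 74 + 65) gives (2,1) = 41.

41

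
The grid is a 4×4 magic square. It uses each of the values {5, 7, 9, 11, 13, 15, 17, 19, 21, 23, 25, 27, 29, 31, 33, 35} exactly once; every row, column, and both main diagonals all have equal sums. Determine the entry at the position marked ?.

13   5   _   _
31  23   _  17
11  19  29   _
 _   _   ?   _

The 16 entries sum to 320, so each line sums to 320/4 = 80.
Row 2: 31 + 23 + 17 + ? = 80, so (2,3) = 9.
Row 3 needs 80; the known cells sum to 59, so (3,4) = 21.
The remaining cell in column 1 is (4,1) = 80 − 55 = 25.
Using column 2: 5 + 23 + 19 + ? → (4,2) = 80 − 47 = 33.
Main diagonal needs 80; the known cells sum to 65, so (4,4) = 15.
The remaining cell in anti-diagonal is (1,4) = 80 − 53 = 27.
The remaining cell in row 1 is (1,3) = 80 − 45 = 35.
Using row 4: 25 + 33 + 15 + ? → (4,3) = 80 − 73 = 7.

7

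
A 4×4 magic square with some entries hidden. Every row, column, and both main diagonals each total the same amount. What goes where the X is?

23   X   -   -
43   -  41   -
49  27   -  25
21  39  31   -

Column 1 is complete and sums to 136; that is the magic constant.
The remaining cell in row 3 is (3,3) = 136 − 101 = 35.
Using row 4: 21 + 39 + 31 + ? → (4,4) = 136 − 91 = 45.
Column 3 must total 136; the given cells sum to 107, so (1,3) = 29.
From main diagonal, 136 − (23 + 35 + 45) gives (2,2) = 33.
The remaining cell in anti-diagonal is (1,4) = 136 − 89 = 47.
Using row 1: 23 + 29 + 47 + ? → (1,2) = 136 − 99 = 37.

37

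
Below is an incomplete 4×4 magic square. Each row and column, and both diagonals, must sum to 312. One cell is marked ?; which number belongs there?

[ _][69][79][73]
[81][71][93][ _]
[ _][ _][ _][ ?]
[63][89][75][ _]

87

Row 1 needs 312; the known cells sum to 221, so (1,1) = 91.
Row 2 needs 312; the known cells sum to 245, so (2,4) = 67.
From row 4, 312 − (63 + 89 + 75) gives (4,4) = 85.
Column 1: 91 + 81 + 63 + ? = 312, so (3,1) = 77.
From column 2, 312 − (69 + 71 + 89) gives (3,2) = 83.
Column 3 needs 312; the known cells sum to 247, so (3,3) = 65.
Column 4 must total 312; the given cells sum to 225, so (3,4) = 87.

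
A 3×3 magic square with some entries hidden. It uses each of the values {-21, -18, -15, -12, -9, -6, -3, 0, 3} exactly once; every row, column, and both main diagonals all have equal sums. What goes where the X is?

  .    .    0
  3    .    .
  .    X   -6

The 9 entries sum to -81, so each line sums to -81/3 = -27.
Column 3 must total -27; the given cells sum to -6, so (2,3) = -21.
Row 2 needs -27; the known cells sum to -18, so (2,2) = -9.
Using main diagonal: -9 + (-6) + ? → (1,1) = -27 − (-15) = -12.
From anti-diagonal, -27 − (0 + (-9)) gives (3,1) = -18.
From row 1, -27 − (-12 + 0) gives (1,2) = -15.
From row 3, -27 − (-18 + (-6)) gives (3,2) = -3.

-3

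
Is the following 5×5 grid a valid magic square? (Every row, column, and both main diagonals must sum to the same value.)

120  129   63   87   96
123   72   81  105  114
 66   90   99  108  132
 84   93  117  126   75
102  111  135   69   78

Yes

Row 1: 120 + 129 + 63 + 87 + 96 = 495.
Row 2: 123 + 72 + 81 + 105 + 114 = 495.
Row 3: 66 + 90 + 99 + 108 + 132 = 495.
Row 4: 84 + 93 + 117 + 126 + 75 = 495.
Row 5: 102 + 111 + 135 + 69 + 78 = 495.
Column 1: 120 + 123 + 66 + 84 + 102 = 495.
Column 2: 129 + 72 + 90 + 93 + 111 = 495.
Column 3: 63 + 81 + 99 + 117 + 135 = 495.
Column 4: 87 + 105 + 108 + 126 + 69 = 495.
Column 5: 96 + 114 + 132 + 75 + 78 = 495.
Main diagonal: 120 + 72 + 99 + 126 + 78 = 495.
Anti-diagonal: 96 + 105 + 99 + 93 + 102 = 495.
All lines sum to 495.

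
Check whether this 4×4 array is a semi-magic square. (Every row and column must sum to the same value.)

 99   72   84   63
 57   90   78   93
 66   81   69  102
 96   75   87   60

Row 1: 99 + 72 + 84 + 63 = 318.
Row 2: 57 + 90 + 78 + 93 = 318.
Row 3: 66 + 81 + 69 + 102 = 318.
Row 4: 96 + 75 + 87 + 60 = 318.
Column 1: 99 + 57 + 66 + 96 = 318.
Column 2: 72 + 90 + 81 + 75 = 318.
Column 3: 84 + 78 + 69 + 87 = 318.
Column 4: 63 + 93 + 102 + 60 = 318.
All lines sum to 318.

Yes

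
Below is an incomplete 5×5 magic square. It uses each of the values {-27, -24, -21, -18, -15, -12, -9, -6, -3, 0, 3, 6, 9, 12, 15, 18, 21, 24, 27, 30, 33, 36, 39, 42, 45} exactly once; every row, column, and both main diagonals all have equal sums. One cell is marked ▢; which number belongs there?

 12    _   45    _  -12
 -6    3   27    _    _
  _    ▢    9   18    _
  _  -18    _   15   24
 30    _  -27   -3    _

0

The 25 entries sum to 225, so each line sums to 225/5 = 45.
Column 3: 45 + 27 + 9 + (-27) + ? = 45, so (4,3) = -9.
Main diagonal must total 45; the given cells sum to 39, so (5,5) = 6.
Anti-diagonal needs 45; the known cells sum to 9, so (2,4) = 36.
From row 2, 45 − (-6 + 3 + 27 + 36) gives (2,5) = -15.
From row 4, 45 − (-18 + (-9) + 15 + 24) gives (4,1) = 33.
Row 5 needs 45; the known cells sum to 6, so (5,2) = 39.
Column 1 needs 45; the known cells sum to 69, so (3,1) = -24.
Column 4 must total 45; the given cells sum to 66, so (1,4) = -21.
Column 5: -12 + (-15) + 24 + 6 + ? = 45, so (3,5) = 42.
Row 1: 12 + 45 + (-21) + (-12) + ? = 45, so (1,2) = 21.
From row 3, 45 − (-24 + 9 + 18 + 42) gives (3,2) = 0.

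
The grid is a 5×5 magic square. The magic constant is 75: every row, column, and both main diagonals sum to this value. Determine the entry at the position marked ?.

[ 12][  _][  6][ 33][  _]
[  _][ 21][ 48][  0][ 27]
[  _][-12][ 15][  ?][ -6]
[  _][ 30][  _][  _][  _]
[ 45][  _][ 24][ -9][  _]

Row 2 must total 75; the given cells sum to 96, so (2,1) = -21.
Using column 3: 6 + 48 + 15 + 24 + ? → (4,3) = 75 − 93 = -18.
Using anti-diagonal: 0 + 15 + 30 + 45 + ? → (1,5) = 75 − 90 = -15.
Using row 1: 12 + 6 + 33 + (-15) + ? → (1,2) = 75 − 36 = 39.
Column 2 needs 75; the known cells sum to 78, so (5,2) = -3.
Using row 5: 45 + (-3) + 24 + (-9) + ? → (5,5) = 75 − 57 = 18.
From column 5, 75 − (-15 + 27 + (-6) + 18) gives (4,5) = 51.
Main diagonal needs 75; the known cells sum to 66, so (4,4) = 9.
Row 4: 30 + (-18) + 9 + 51 + ? = 75, so (4,1) = 3.
Using column 1: 12 + (-21) + 3 + 45 + ? → (3,1) = 75 − 39 = 36.
Column 4 needs 75; the known cells sum to 33, so (3,4) = 42.

42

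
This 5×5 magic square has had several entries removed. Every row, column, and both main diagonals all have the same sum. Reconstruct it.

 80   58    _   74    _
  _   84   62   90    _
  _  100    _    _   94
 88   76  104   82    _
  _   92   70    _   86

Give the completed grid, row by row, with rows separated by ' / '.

Column 2 is already complete: 58 + 84 + 100 + 76 + 92 = 410, so that is the magic constant.
Row 4 must total 410; the given cells sum to 350, so (4,5) = 60.
The remaining cell in main diagonal is (3,3) = 410 − 332 = 78.
Column 3: 62 + 78 + 104 + 70 + ? = 410, so (1,3) = 96.
The remaining cell in row 1 is (1,5) = 410 − 308 = 102.
Using column 5: 102 + 94 + 60 + 86 + ? → (2,5) = 410 − 342 = 68.
From anti-diagonal, 410 − (102 + 90 + 78 + 76) gives (5,1) = 64.
From row 2, 410 − (84 + 62 + 90 + 68) gives (2,1) = 106.
The remaining cell in row 5 is (5,4) = 410 − 312 = 98.
Column 1 needs 410; the known cells sum to 338, so (3,1) = 72.
Column 4 must total 410; the given cells sum to 344, so (3,4) = 66.

80 58 96 74 102 / 106 84 62 90 68 / 72 100 78 66 94 / 88 76 104 82 60 / 64 92 70 98 86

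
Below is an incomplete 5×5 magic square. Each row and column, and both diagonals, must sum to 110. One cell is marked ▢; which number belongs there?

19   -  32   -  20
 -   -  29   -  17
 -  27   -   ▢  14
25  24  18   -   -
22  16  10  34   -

15

Row 5: 22 + 16 + 10 + 34 + ? = 110, so (5,5) = 28.
Column 3 must total 110; the given cells sum to 89, so (3,3) = 21.
From column 5, 110 − (20 + 17 + 14 + 28) gives (4,5) = 31.
Anti-diagonal must total 110; the given cells sum to 87, so (2,4) = 23.
Row 4 needs 110; the known cells sum to 98, so (4,4) = 12.
Using main diagonal: 19 + 21 + 12 + 28 + ? → (2,2) = 110 − 80 = 30.
From row 2, 110 − (30 + 29 + 23 + 17) gives (2,1) = 11.
Column 1 needs 110; the known cells sum to 77, so (3,1) = 33.
Column 2: 30 + 27 + 24 + 16 + ? = 110, so (1,2) = 13.
Row 1 must total 110; the given cells sum to 84, so (1,4) = 26.
Row 3 needs 110; the known cells sum to 95, so (3,4) = 15.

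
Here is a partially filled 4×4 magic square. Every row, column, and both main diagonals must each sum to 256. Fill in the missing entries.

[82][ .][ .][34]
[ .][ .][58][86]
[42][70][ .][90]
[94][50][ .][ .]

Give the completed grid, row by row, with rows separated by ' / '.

Row 3 needs 256; the known cells sum to 202, so (3,3) = 54.
The remaining cell in column 1 is (2,1) = 256 − 218 = 38.
Using column 4: 34 + 86 + 90 + ? → (4,4) = 256 − 210 = 46.
Using main diagonal: 82 + 54 + 46 + ? → (2,2) = 256 − 182 = 74.
Row 4: 94 + 50 + 46 + ? = 256, so (4,3) = 66.
The remaining cell in column 2 is (1,2) = 256 − 194 = 62.
Using column 3: 58 + 54 + 66 + ? → (1,3) = 256 − 178 = 78.

82 62 78 34 / 38 74 58 86 / 42 70 54 90 / 94 50 66 46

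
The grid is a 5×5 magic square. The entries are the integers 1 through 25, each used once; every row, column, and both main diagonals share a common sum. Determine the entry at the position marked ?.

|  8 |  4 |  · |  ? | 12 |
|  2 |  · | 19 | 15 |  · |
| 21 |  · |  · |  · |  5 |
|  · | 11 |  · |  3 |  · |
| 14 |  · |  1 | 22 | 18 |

16

The entries are 1 through 25, which sum to 325, so each line sums to 325/5 = 65.
Row 5 must total 65; the given cells sum to 55, so (5,2) = 10.
Column 1 must total 65; the given cells sum to 45, so (4,1) = 20.
Anti-diagonal must total 65; the given cells sum to 52, so (3,3) = 13.
The remaining cell in main diagonal is (2,2) = 65 − 42 = 23.
The remaining cell in row 2 is (2,5) = 65 − 59 = 6.
Using column 2: 4 + 23 + 11 + 10 + ? → (3,2) = 65 − 48 = 17.
Column 5 needs 65; the known cells sum to 41, so (4,5) = 24.
From row 3, 65 − (21 + 17 + 13 + 5) gives (3,4) = 9.
Row 4 must total 65; the given cells sum to 58, so (4,3) = 7.
From column 3, 65 − (19 + 13 + 7 + 1) gives (1,3) = 25.
Column 4 must total 65; the given cells sum to 49, so (1,4) = 16.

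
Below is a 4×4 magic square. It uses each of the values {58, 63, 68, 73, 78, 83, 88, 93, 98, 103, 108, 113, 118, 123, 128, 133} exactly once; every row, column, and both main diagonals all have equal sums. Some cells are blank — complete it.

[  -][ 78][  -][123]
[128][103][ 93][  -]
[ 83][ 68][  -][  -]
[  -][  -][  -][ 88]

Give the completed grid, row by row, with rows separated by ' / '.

73 78 108 123 / 128 103 93 58 / 83 68 118 113 / 98 133 63 88

The 16 entries sum to 1528, so each line sums to 1528/4 = 382.
Using row 2: 128 + 103 + 93 + ? → (2,4) = 382 − 324 = 58.
The remaining cell in column 2 is (4,2) = 382 − 249 = 133.
Column 4: 123 + 58 + 88 + ? = 382, so (3,4) = 113.
The remaining cell in anti-diagonal is (4,1) = 382 − 284 = 98.
Row 3 needs 382; the known cells sum to 264, so (3,3) = 118.
Row 4 must total 382; the given cells sum to 319, so (4,3) = 63.
Column 1: 128 + 83 + 98 + ? = 382, so (1,1) = 73.
Column 3 needs 382; the known cells sum to 274, so (1,3) = 108.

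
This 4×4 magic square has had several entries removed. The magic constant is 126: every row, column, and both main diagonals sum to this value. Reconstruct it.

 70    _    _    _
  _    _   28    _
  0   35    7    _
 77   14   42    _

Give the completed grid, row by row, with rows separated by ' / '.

From row 3, 126 − (0 + 35 + 7) gives (3,4) = 84.
Row 4: 77 + 14 + 42 + ? = 126, so (4,4) = -7.
Using column 1: 70 + 0 + 77 + ? → (2,1) = 126 − 147 = -21.
The remaining cell in column 3 is (1,3) = 126 − 77 = 49.
Main diagonal needs 126; the known cells sum to 70, so (2,2) = 56.
From anti-diagonal, 126 − (28 + 35 + 77) gives (1,4) = -14.
Row 1 needs 126; the known cells sum to 105, so (1,2) = 21.
From row 2, 126 − (-21 + 56 + 28) gives (2,4) = 63.

70 21 49 -14 / -21 56 28 63 / 0 35 7 84 / 77 14 42 -7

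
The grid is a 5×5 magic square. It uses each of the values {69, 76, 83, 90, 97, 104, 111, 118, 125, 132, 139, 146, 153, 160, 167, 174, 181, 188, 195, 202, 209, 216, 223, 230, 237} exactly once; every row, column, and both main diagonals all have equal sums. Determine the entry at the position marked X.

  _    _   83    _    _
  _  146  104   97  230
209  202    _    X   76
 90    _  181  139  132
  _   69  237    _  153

118

The 25 entries sum to 3825, so each line sums to 3825/5 = 765.
The remaining cell in row 2 is (2,1) = 765 − 577 = 188.
The remaining cell in row 4 is (4,2) = 765 − 542 = 223.
Column 2: 146 + 202 + 223 + 69 + ? = 765, so (1,2) = 125.
The remaining cell in column 3 is (3,3) = 765 − 605 = 160.
From column 5, 765 − (230 + 76 + 132 + 153) gives (1,5) = 174.
From main diagonal, 765 − (146 + 160 + 139 + 153) gives (1,1) = 167.
Using anti-diagonal: 174 + 97 + 160 + 223 + ? → (5,1) = 765 − 654 = 111.
Row 1: 167 + 125 + 83 + 174 + ? = 765, so (1,4) = 216.
From row 3, 765 − (209 + 202 + 160 + 76) gives (3,4) = 118.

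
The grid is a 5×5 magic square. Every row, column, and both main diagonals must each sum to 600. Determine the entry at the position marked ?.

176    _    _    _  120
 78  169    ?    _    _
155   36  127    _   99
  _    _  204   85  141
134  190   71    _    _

50

Row 3: 155 + 36 + 127 + 99 + ? = 600, so (3,4) = 183.
Using column 1: 176 + 78 + 155 + 134 + ? → (4,1) = 600 − 543 = 57.
Main diagonal needs 600; the known cells sum to 557, so (5,5) = 43.
Row 4: 57 + 204 + 85 + 141 + ? = 600, so (4,2) = 113.
Using row 5: 134 + 190 + 71 + 43 + ? → (5,4) = 600 − 438 = 162.
Column 2: 169 + 36 + 113 + 190 + ? = 600, so (1,2) = 92.
The remaining cell in column 5 is (2,5) = 600 − 403 = 197.
Anti-diagonal: 120 + 127 + 113 + 134 + ? = 600, so (2,4) = 106.
The remaining cell in row 2 is (2,3) = 600 − 550 = 50.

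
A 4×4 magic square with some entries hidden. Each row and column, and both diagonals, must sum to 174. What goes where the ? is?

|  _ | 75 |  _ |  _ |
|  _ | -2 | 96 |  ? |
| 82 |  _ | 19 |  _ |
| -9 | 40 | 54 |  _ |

47

From row 4, 174 − (-9 + 40 + 54) gives (4,4) = 89.
Using column 2: 75 + (-2) + 40 + ? → (3,2) = 174 − 113 = 61.
From column 3, 174 − (96 + 19 + 54) gives (1,3) = 5.
Main diagonal must total 174; the given cells sum to 106, so (1,1) = 68.
From anti-diagonal, 174 − (96 + 61 + (-9)) gives (1,4) = 26.
Row 3: 82 + 61 + 19 + ? = 174, so (3,4) = 12.
Column 1 needs 174; the known cells sum to 141, so (2,1) = 33.
Column 4 needs 174; the known cells sum to 127, so (2,4) = 47.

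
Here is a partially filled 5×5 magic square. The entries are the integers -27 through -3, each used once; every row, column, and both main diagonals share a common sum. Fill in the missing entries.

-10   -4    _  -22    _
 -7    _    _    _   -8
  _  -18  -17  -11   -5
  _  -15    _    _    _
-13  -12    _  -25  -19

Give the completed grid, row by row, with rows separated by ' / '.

The entries are -27 through -3, which sum to -375, so each line sums to -375/5 = -75.
From row 3, -75 − (-18 + (-17) + (-11) + (-5)) gives (3,1) = -24.
Using row 5: -13 + (-12) + (-25) + (-19) + ? → (5,3) = -75 − (-69) = -6.
Column 1 needs -75; the known cells sum to -54, so (4,1) = -21.
From column 2, -75 − (-4 + (-18) + (-15) + (-12)) gives (2,2) = -26.
From main diagonal, -75 − (-10 + (-26) + (-17) + (-19)) gives (4,4) = -3.
Using column 4: -22 + (-11) + (-3) + (-25) + ? → (2,4) = -75 − (-61) = -14.
Anti-diagonal: -14 + (-17) + (-15) + (-13) + ? = -75, so (1,5) = -16.
The remaining cell in row 1 is (1,3) = -75 − (-52) = -23.
Row 2 must total -75; the given cells sum to -55, so (2,3) = -20.
Column 3 needs -75; the known cells sum to -66, so (4,3) = -9.
Column 5 needs -75; the known cells sum to -48, so (4,5) = -27.

-10 -4 -23 -22 -16 / -7 -26 -20 -14 -8 / -24 -18 -17 -11 -5 / -21 -15 -9 -3 -27 / -13 -12 -6 -25 -19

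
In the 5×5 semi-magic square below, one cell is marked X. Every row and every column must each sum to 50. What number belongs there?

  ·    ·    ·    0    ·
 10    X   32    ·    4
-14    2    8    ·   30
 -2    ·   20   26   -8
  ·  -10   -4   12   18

Row 3 must total 50; the given cells sum to 26, so (3,4) = 24.
Using row 4: -2 + 20 + 26 + (-8) + ? → (4,2) = 50 − 36 = 14.
The remaining cell in row 5 is (5,1) = 50 − 16 = 34.
Using column 1: 10 + (-14) + (-2) + 34 + ? → (1,1) = 50 − 28 = 22.
Column 3: 32 + 8 + 20 + (-4) + ? = 50, so (1,3) = -6.
Column 4 needs 50; the known cells sum to 62, so (2,4) = -12.
The remaining cell in column 5 is (1,5) = 50 − 44 = 6.
Using row 1: 22 + (-6) + 0 + 6 + ? → (1,2) = 50 − 22 = 28.
From row 2, 50 − (10 + 32 + (-12) + 4) gives (2,2) = 16.

16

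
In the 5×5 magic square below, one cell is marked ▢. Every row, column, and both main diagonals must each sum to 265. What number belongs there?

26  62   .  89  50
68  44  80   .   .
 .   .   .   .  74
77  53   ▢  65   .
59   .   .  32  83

29

Row 1 needs 265; the known cells sum to 227, so (1,3) = 38.
From column 1, 265 − (26 + 68 + 77 + 59) gives (3,1) = 35.
Main diagonal needs 265; the known cells sum to 218, so (3,3) = 47.
The remaining cell in anti-diagonal is (2,4) = 265 − 209 = 56.
Row 2 must total 265; the given cells sum to 248, so (2,5) = 17.
Using column 4: 89 + 56 + 65 + 32 + ? → (3,4) = 265 − 242 = 23.
Column 5 must total 265; the given cells sum to 224, so (4,5) = 41.
Using row 3: 35 + 47 + 23 + 74 + ? → (3,2) = 265 − 179 = 86.
Row 4 must total 265; the given cells sum to 236, so (4,3) = 29.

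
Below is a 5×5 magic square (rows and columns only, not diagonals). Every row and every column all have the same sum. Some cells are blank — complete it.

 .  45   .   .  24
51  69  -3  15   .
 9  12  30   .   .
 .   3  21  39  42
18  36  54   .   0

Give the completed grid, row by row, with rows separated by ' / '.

Column 2 is already complete: 45 + 69 + 12 + 3 + 36 = 165, so that is the magic constant.
Row 2: 51 + 69 + (-3) + 15 + ? = 165, so (2,5) = 33.
Row 4 must total 165; the given cells sum to 105, so (4,1) = 60.
From row 5, 165 − (18 + 36 + 54 + 0) gives (5,4) = 57.
Using column 1: 51 + 9 + 60 + 18 + ? → (1,1) = 165 − 138 = 27.
From column 3, 165 − (-3 + 30 + 21 + 54) gives (1,3) = 63.
The remaining cell in column 5 is (3,5) = 165 − 99 = 66.
Row 1 must total 165; the given cells sum to 159, so (1,4) = 6.
Row 3: 9 + 12 + 30 + 66 + ? = 165, so (3,4) = 48.

27 45 63 6 24 / 51 69 -3 15 33 / 9 12 30 48 66 / 60 3 21 39 42 / 18 36 54 57 0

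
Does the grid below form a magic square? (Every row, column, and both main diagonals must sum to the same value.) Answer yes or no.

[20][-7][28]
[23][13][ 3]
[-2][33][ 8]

No — column 1 sums to 41 but row 2 sums to 39.

Row 1: 20 + (-7) + 28 = 41.
Row 2: 23 + 13 + 3 = 39.
Row 3: -2 + 33 + 8 = 39.
Column 1: 20 + 23 + (-2) = 41.
Column 2: -7 + 13 + 33 = 39.
Column 3: 28 + 3 + 8 = 39.
Main diagonal: 20 + 13 + 8 = 41.
Anti-diagonal: 28 + 13 + (-2) = 39.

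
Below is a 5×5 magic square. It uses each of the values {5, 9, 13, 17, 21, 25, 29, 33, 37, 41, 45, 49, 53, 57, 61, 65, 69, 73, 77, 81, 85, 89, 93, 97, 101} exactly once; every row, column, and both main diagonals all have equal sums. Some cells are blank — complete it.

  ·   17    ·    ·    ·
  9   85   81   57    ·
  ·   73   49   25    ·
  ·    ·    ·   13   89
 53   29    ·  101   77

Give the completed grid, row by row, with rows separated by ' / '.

The 25 entries sum to 1325, so each line sums to 1325/5 = 265.
Using row 2: 9 + 85 + 81 + 57 + ? → (2,5) = 265 − 232 = 33.
Row 5 needs 265; the known cells sum to 260, so (5,3) = 5.
From column 2, 265 − (17 + 85 + 73 + 29) gives (4,2) = 61.
Column 4 needs 265; the known cells sum to 196, so (1,4) = 69.
The remaining cell in main diagonal is (1,1) = 265 − 224 = 41.
Anti-diagonal must total 265; the given cells sum to 220, so (1,5) = 45.
From row 1, 265 − (41 + 17 + 69 + 45) gives (1,3) = 93.
From column 3, 265 − (93 + 81 + 49 + 5) gives (4,3) = 37.
Using column 5: 45 + 33 + 89 + 77 + ? → (3,5) = 265 − 244 = 21.
Row 3 must total 265; the given cells sum to 168, so (3,1) = 97.
The remaining cell in row 4 is (4,1) = 265 − 200 = 65.

41 17 93 69 45 / 9 85 81 57 33 / 97 73 49 25 21 / 65 61 37 13 89 / 53 29 5 101 77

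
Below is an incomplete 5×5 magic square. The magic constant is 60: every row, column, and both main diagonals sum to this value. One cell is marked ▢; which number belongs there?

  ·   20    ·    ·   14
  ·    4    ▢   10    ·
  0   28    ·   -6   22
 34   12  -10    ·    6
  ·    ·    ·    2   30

32

Row 3: 0 + 28 + (-6) + 22 + ? = 60, so (3,3) = 16.
Row 4: 34 + 12 + (-10) + 6 + ? = 60, so (4,4) = 18.
The remaining cell in column 2 is (5,2) = 60 − 64 = -4.
The remaining cell in column 4 is (1,4) = 60 − 24 = 36.
Column 5: 14 + 22 + 6 + 30 + ? = 60, so (2,5) = -12.
Main diagonal needs 60; the known cells sum to 68, so (1,1) = -8.
Anti-diagonal must total 60; the given cells sum to 52, so (5,1) = 8.
Row 1: -8 + 20 + 36 + 14 + ? = 60, so (1,3) = -2.
Using row 5: 8 + (-4) + 2 + 30 + ? → (5,3) = 60 − 36 = 24.
The remaining cell in column 1 is (2,1) = 60 − 34 = 26.
The remaining cell in column 3 is (2,3) = 60 − 28 = 32.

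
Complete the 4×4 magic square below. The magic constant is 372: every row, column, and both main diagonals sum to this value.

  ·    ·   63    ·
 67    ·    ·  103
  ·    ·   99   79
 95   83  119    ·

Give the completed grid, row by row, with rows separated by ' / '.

87 107 63 115 / 67 111 91 103 / 123 71 99 79 / 95 83 119 75

Using row 4: 95 + 83 + 119 + ? → (4,4) = 372 − 297 = 75.
From column 3, 372 − (63 + 99 + 119) gives (2,3) = 91.
The remaining cell in column 4 is (1,4) = 372 − 257 = 115.
Anti-diagonal: 115 + 91 + 95 + ? = 372, so (3,2) = 71.
From row 2, 372 − (67 + 91 + 103) gives (2,2) = 111.
Row 3: 71 + 99 + 79 + ? = 372, so (3,1) = 123.
Column 1 needs 372; the known cells sum to 285, so (1,1) = 87.
The remaining cell in column 2 is (1,2) = 372 − 265 = 107.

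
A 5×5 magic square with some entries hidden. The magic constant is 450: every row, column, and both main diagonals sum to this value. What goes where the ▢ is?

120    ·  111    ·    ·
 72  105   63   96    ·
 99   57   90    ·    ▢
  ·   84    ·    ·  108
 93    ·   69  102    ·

81

Row 2 must total 450; the given cells sum to 336, so (2,5) = 114.
Column 1 must total 450; the given cells sum to 384, so (4,1) = 66.
Column 3 needs 450; the known cells sum to 333, so (4,3) = 117.
From anti-diagonal, 450 − (96 + 90 + 84 + 93) gives (1,5) = 87.
Row 4 must total 450; the given cells sum to 375, so (4,4) = 75.
Using main diagonal: 120 + 105 + 90 + 75 + ? → (5,5) = 450 − 390 = 60.
Row 5 needs 450; the known cells sum to 324, so (5,2) = 126.
The remaining cell in column 2 is (1,2) = 450 − 372 = 78.
Using column 5: 87 + 114 + 108 + 60 + ? → (3,5) = 450 − 369 = 81.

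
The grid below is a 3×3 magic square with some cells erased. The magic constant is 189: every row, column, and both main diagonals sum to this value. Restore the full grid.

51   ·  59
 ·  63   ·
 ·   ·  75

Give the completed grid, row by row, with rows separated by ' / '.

51 79 59 / 71 63 55 / 67 47 75

Using row 1: 51 + 59 + ? → (1,2) = 189 − 110 = 79.
Using column 2: 79 + 63 + ? → (3,2) = 189 − 142 = 47.
Using column 3: 59 + 75 + ? → (2,3) = 189 − 134 = 55.
Anti-diagonal needs 189; the known cells sum to 122, so (3,1) = 67.
The remaining cell in row 2 is (2,1) = 189 − 118 = 71.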